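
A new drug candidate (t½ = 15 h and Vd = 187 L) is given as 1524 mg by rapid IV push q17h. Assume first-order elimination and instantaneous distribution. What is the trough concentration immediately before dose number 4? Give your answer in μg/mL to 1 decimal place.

6.2 μg/mL

f = (1/2)^(τ/t½) = (1/2)^(17/15) ≈ 0.4559.
C₀ = D/Vd = 1524/187 ≈ 8.150 μg/mL.
Before the 4th dose, 3 doses have been given. Superposition: Cmin = C₀·(f + f² + … + f^3).
≈ 8.150 × (0.4559 + 0.2078 + 0.0948) ≈ 8.150 × 0.7585 ≈ 6.182 μg/mL.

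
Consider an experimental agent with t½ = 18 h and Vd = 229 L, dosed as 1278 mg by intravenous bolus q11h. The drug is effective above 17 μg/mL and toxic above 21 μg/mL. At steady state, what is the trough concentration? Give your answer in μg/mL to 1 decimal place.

k = ln2/t½ = ln2/18 ≈ 0.038508 h⁻¹; fraction remaining f = e^(−kτ) = e^(−0.038508×11) ≈ 0.6547.
Accumulation ratio R = 1/(1 − f) ≈ 1/0.3453 ≈ 2.8960.
Single-dose peak C₀ = D/Vd = 1278/229 ≈ 5.581 μg/mL.
Steady-state peak Cmax,ss = C₀·R ≈ 5.581 × 2.8960 ≈ 16.163 μg/mL.
One interval later, Cmin,ss = Cmax,ss·e^(−kτ) ≈ 16.163 × 0.6547 ≈ 10.582 μg/mL.
Trough 10.6 μg/mL vs MEC 17 μg/mL: subtherapeutic.

10.6 μg/mL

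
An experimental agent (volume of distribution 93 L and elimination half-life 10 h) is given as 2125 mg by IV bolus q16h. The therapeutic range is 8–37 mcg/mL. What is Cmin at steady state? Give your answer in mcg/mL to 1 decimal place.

11.2 mcg/mL

Over one 16-h interval, 16/10 ≈ 1.6 half-lives elapse, leaving f ≈ 0.3299 of each dose.
Accumulation ratio R = 1/(1 − f) ≈ 1/0.6701 ≈ 1.4923.
Single-dose peak C₀ = D/Vd = 2125/93 ≈ 22.849 mcg/mL.
Cmax,ss = C₀/(1 − f) ≈ 22.849/0.6701 ≈ 34.098 mcg/mL.
Steady-state trough Cmin,ss = Cmax,ss·f ≈ 34.098 × 0.3299 ≈ 11.249 mcg/mL.
Trough 11.2 mcg/mL vs MEC 8 mcg/mL: adequate.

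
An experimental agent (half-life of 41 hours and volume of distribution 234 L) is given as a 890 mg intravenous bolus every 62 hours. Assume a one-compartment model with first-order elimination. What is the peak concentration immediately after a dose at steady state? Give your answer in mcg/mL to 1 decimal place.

k = ln2/t½ = ln2/41 ≈ 0.016906 h⁻¹; fraction remaining f = e^(−kτ) = e^(−0.016906×62) ≈ 0.3506.
At steady state, accumulation factor R = 1/(1 − e^(−kτ)) ≈ 1.5399.
Single-dose peak C₀ = D/Vd = 890/234 ≈ 3.803 mcg/mL.
Steady-state peak Cmax,ss = C₀·R ≈ 3.803 × 1.5399 ≈ 5.856 mcg/mL.

5.9 mcg/mL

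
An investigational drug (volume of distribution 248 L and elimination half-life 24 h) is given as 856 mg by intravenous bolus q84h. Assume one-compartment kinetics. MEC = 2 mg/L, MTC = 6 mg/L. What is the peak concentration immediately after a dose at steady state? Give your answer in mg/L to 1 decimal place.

k = ln2/t½ = ln2/24 ≈ 0.028881 h⁻¹; fraction remaining f = e^(−kτ) = e^(−0.028881×84) ≈ 0.0884.
At steady state, accumulation factor R = 1/(1 − e^(−kτ)) ≈ 1.0970.
Single-dose peak C₀ = D/Vd = 856/248 ≈ 3.452 mg/L.
Steady-state peak Cmax,ss = C₀·R ≈ 3.452 × 1.0970 ≈ 3.787 mg/L.
Peak 3.8 mg/L vs MTC 6 mg/L: below toxic threshold.

3.8 mg/L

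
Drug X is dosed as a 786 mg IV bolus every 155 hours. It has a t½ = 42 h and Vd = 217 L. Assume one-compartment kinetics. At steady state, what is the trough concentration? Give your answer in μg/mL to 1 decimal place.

Over one 155-h interval, 155/42 ≈ 3.6905 half-lives elapse, leaving f ≈ 0.0775 of each dose.
Accumulation ratio R = 1/(1 − f) ≈ 1/0.9225 ≈ 1.0840.
Each bolus raises the concentration by D/Vd = 786/217 ≈ 3.622 μg/mL.
Steady-state peak Cmax,ss = C₀·R ≈ 3.622 × 1.0840 ≈ 3.926 μg/mL.
One interval later, Cmin,ss = Cmax,ss·e^(−kτ) ≈ 3.926 × 0.0775 ≈ 0.304 μg/mL.

0.3 μg/mL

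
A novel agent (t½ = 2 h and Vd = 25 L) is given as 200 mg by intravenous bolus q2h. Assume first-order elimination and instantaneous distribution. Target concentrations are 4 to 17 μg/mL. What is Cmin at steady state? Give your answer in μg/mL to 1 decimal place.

τ = 2 h = 1 half-life, so f = (1/2)^1 = 0.5.
Accumulation ratio R = 1/(1 − f) = 1/0.5 = 2/1.
Single-dose peak C₀ = D/Vd = 200/25 = 8 μg/mL.
Steady-state peak Cmax,ss = C₀·R = 8 × 2/1 ≈ 16.000 μg/mL.
Steady-state trough Cmin,ss = Cmax,ss·f ≈ 16.000 × 0.5 ≈ 8.000 μg/mL.
Trough 8.0 μg/mL vs MEC 4 μg/mL: adequate.

8.0 μg/mL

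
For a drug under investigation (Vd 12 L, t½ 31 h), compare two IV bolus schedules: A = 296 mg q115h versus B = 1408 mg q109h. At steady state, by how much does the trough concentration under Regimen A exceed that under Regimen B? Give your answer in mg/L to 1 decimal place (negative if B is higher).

-9.2 mg/L

Regimen A: f = (1/2)^(115/31) ≈ 0.0764; Cmin,ss = (296/12)·f/(1−f) ≈ 2.040 mg/L.
Regimen B: f = (1/2)^(109/31) ≈ 0.0874; Cmin,ss = (1408/12)·f/(1−f) ≈ 11.237 mg/L.
Difference ≈ 2.040 − 11.237 ≈ -9.197 mg/L.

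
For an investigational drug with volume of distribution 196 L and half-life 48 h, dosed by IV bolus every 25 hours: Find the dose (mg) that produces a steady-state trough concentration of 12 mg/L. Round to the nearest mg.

1023 mg

τ/t½ = 25/48 ≈ 0.52083, so f = (1/2)^(25/48) ≈ 0.696969.
Cmin,ss = (D/Vd)·f/(1−f), so D = Cmin,ss·Vd·(1−f)/f.
D = 12 × 196 × (1−f)/f ≈ 12 × 196 × 0.43478 ≈ 1022.60 mg.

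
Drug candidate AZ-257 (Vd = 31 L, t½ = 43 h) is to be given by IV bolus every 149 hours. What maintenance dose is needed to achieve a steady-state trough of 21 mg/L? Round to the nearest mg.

6538 mg

τ/t½ = 149/43 ≈ 3.4651, so f = (1/2)^(149/43) ≈ 0.090552.
Cmin,ss = (D/Vd)·f/(1−f), so D = Cmin,ss·Vd·(1−f)/f.
D = 21 × 31 × (1−f)/f ≈ 21 × 31 × 10.04338 ≈ 6538.24 mg.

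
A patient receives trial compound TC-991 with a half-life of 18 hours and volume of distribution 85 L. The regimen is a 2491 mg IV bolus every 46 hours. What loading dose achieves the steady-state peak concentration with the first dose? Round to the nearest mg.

3002 mg

f = (1/2)^(46/18) ≈ 0.170099; accumulation ratio R = 1/(1−f) ≈ 1.20496.
Loading dose to hit Cmax,ss on first dose: D_load = D_maint·R ≈ 2491 × 1.20496 ≈ 3001.56 mg.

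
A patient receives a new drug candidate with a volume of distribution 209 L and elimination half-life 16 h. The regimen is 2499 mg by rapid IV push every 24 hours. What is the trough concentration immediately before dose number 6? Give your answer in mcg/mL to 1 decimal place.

6.5 mcg/mL

f = (1/2)^(τ/t½) = (1/2)^(24/16) ≈ 0.3536.
C₀ = D/Vd = 2499/209 ≈ 11.957 mcg/mL.
Before the 6th dose, 5 doses have been given. Superposition: Cmin = C₀·(f + f² + … + f^5).
≈ 11.957 × (0.3536 + 0.1250 + 0.0442 + 0.0156 + 0.0055) ≈ 11.957 × 0.5439 ≈ 6.503 mcg/mL.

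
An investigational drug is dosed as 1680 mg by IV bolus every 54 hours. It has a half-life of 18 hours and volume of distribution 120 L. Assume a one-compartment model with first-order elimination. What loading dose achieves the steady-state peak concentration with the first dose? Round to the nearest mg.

f = (1/2)^(54/18) ≈ 0.125000; accumulation ratio R = 1/(1−f) ≈ 1.14286.
Loading dose to hit Cmax,ss on first dose: D_load = D_maint·R ≈ 1680 × 1.14286 ≈ 1920.00 mg.

1920 mg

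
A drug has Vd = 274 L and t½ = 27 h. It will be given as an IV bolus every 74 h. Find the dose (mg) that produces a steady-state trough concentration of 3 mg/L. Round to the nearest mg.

4672 mg

τ/t½ = 74/27 ≈ 2.7407, so f = (1/2)^(74/27) ≈ 0.149608.
Cmin,ss = (D/Vd)·f/(1−f), so D = Cmin,ss·Vd·(1−f)/f.
D = 3 × 274 × (1−f)/f ≈ 3 × 274 × 5.68413 ≈ 4672.35 mg.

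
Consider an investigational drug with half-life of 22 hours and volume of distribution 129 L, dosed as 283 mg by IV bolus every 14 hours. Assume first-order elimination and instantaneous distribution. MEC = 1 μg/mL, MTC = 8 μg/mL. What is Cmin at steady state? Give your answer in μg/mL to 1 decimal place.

Over one 14-h interval, 14/22 ≈ 0.63636 half-lives elapse, leaving f ≈ 0.6433 of each dose.
Single-dose peak C₀ = D/Vd = 283/129 ≈ 2.194 μg/mL.
Steady-state trough Cmin,ss = C₀·f/(1−f) ≈ 2.194 × 0.6433/0.3567 ≈ 3.957 μg/mL.
Trough 4.0 μg/mL vs MEC 1 μg/mL: adequate.

4.0 μg/mL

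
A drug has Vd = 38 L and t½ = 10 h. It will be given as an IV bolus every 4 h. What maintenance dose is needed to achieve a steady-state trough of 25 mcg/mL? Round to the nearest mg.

304 mg

τ/t½ = 4/10 ≈ 0.4, so f = (1/2)^(4/10) ≈ 0.757858.
Cmin,ss = (D/Vd)·f/(1−f), so D = Cmin,ss·Vd·(1−f)/f.
D = 25 × 38 × (1−f)/f ≈ 25 × 38 × 0.31951 ≈ 303.53 mg.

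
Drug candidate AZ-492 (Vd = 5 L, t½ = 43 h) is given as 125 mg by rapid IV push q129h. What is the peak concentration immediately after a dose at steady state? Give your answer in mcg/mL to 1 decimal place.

The dosing interval is 3 half-lives, so f = 2^(−3) = 0.125.
Accumulation ratio R = 1/(1 − f) = 1/0.875 = 8/7.
Single-dose peak C₀ = D/Vd = 125/5 = 25 mcg/mL.
Steady-state peak Cmax,ss = C₀·R = 25 × 8/7 ≈ 28.571 mcg/mL.

28.6 mcg/mL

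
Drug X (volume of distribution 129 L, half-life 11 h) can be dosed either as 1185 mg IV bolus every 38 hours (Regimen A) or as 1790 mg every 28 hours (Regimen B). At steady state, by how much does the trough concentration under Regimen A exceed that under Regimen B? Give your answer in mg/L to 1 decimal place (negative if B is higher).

Regimen A: f = (1/2)^(38/11) ≈ 0.0912; Cmin,ss = (1185/129)·f/(1−f) ≈ 0.922 mg/L.
Regimen B: f = (1/2)^(28/11) ≈ 0.1713; Cmin,ss = (1790/129)·f/(1−f) ≈ 2.868 mg/L.
Difference ≈ 0.922 − 2.868 ≈ -1.946 mg/L.

-1.9 mg/L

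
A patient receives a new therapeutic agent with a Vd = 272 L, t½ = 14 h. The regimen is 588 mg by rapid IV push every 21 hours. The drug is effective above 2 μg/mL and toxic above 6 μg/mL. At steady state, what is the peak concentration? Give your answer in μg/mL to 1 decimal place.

τ/t½ = 21/14 ≈ 1.5, so fraction remaining f = (1/2)^(21/14) ≈ 0.3536.
At steady state, accumulation factor R = 1/(1 − e^(−kτ)) ≈ 1.5470.
Single-dose peak C₀ = D/Vd = 588/272 ≈ 2.162 μg/mL.
Cmax,ss = C₀/(1 − f) ≈ 2.162/0.6464 ≈ 3.345 μg/mL.
Peak 3.3 μg/mL vs MTC 6 μg/mL: below toxic threshold.

3.3 μg/mL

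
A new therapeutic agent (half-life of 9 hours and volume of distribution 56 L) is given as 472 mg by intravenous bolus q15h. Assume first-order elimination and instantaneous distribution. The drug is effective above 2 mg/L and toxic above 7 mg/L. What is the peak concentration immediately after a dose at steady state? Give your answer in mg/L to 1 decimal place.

12.3 mg/L

τ/t½ = 15/9 ≈ 1.6667, so fraction remaining f = (1/2)^(15/9) ≈ 0.3150.
At steady state, accumulation factor R = 1/(1 − e^(−kτ)) ≈ 1.4599.
Each bolus raises the concentration by D/Vd = 472/56 ≈ 8.429 mg/L.
Steady-state peak Cmax,ss = C₀·R ≈ 8.429 × 1.4599 ≈ 12.305 mg/L.
Peak 12.3 mg/L vs MTC 7 mg/L: exceeds toxic threshold.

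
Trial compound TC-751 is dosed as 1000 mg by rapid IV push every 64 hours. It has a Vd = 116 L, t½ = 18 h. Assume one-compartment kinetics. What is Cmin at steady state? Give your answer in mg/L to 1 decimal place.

0.8 mg/L

Over one 64-h interval, 64/18 ≈ 3.5556 half-lives elapse, leaving f ≈ 0.0850 of each dose.
Accumulation ratio R = 1/(1 − f) ≈ 1/0.9150 ≈ 1.0929.
Each bolus raises the concentration by D/Vd = 1000/116 ≈ 8.621 mg/L.
Steady-state peak Cmax,ss = C₀·R ≈ 8.621 × 1.0929 ≈ 9.422 mg/L.
Steady-state trough Cmin,ss = Cmax,ss·f ≈ 9.422 × 0.0850 ≈ 0.801 mg/L.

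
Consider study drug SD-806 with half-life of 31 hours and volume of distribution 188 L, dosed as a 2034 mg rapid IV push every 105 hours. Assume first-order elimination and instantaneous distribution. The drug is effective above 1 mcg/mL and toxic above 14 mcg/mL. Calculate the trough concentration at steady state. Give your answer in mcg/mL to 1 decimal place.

k = ln2/t½ = ln2/31 ≈ 0.022360 h⁻¹; fraction remaining f = e^(−kτ) = e^(−0.022360×105) ≈ 0.0956.
At steady state, accumulation factor R = 1/(1 − e^(−kτ)) ≈ 1.1057.
Single-dose peak C₀ = D/Vd = 2034/188 ≈ 10.819 mcg/mL.
Steady-state peak Cmax,ss = C₀·R ≈ 10.819 × 1.1057 ≈ 11.963 mcg/mL.
One interval later, Cmin,ss = Cmax,ss·e^(−kτ) ≈ 11.963 × 0.0956 ≈ 1.144 mcg/mL.
Trough 1.1 mcg/mL vs MEC 1 mcg/mL: adequate.

1.1 mcg/mL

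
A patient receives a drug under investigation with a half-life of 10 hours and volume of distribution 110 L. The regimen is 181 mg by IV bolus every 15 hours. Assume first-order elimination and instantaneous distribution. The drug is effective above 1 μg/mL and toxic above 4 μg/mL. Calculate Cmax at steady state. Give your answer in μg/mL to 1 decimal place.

2.5 μg/mL

τ/t½ = 15/10 ≈ 1.5, so fraction remaining f = (1/2)^(15/10) ≈ 0.3536.
At steady state, accumulation factor R = 1/(1 − e^(−kτ)) ≈ 1.5470.
Single-dose peak C₀ = D/Vd = 181/110 ≈ 1.645 μg/mL.
Steady-state peak Cmax,ss = C₀·R ≈ 1.645 × 1.5470 ≈ 2.545 μg/mL.
Peak 2.5 μg/mL vs MTC 4 μg/mL: below toxic threshold.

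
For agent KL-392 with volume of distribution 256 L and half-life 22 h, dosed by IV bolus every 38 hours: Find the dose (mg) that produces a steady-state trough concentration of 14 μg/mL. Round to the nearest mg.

τ/t½ = 38/22 ≈ 1.7273, so f = (1/2)^(38/22) ≈ 0.302022.
Cmin,ss = (D/Vd)·f/(1−f), so D = Cmin,ss·Vd·(1−f)/f.
D = 14 × 256 × (1−f)/f ≈ 14 × 256 × 2.31102 ≈ 8282.70 mg.

8283 mg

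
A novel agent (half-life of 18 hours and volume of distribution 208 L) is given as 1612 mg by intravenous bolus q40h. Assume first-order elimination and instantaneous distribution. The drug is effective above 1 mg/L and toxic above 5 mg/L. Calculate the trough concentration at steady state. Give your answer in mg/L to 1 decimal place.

Over one 40-h interval, 40/18 ≈ 2.2222 half-lives elapse, leaving f ≈ 0.2143 of each dose.
Single-dose peak C₀ = D/Vd = 1612/208 ≈ 7.750 mg/L.
Steady-state trough Cmin,ss = C₀·f/(1−f) ≈ 7.750 × 0.2143/0.7857 ≈ 2.114 mg/L.
Trough 2.1 mg/L vs MEC 1 mg/L: adequate.

2.1 mg/L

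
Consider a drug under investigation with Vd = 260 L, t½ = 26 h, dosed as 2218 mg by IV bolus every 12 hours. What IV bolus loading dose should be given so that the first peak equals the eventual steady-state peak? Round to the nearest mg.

f = (1/2)^(12/26) ≈ 0.726211; accumulation ratio R = 1/(1−f) ≈ 3.65245.
Loading dose to hit Cmax,ss on first dose: D_load = D_maint·R ≈ 2218 × 3.65245 ≈ 8101.13 mg.

8101 mg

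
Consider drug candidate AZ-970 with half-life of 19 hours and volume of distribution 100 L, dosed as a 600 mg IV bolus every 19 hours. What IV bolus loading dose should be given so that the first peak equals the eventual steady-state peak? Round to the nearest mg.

f = (1/2)^(19/19) ≈ 0.500000; accumulation ratio R = 1/(1−f) ≈ 2.00000.
Loading dose to hit Cmax,ss on first dose: D_load = D_maint·R ≈ 600 × 2.00000 ≈ 1200.00 mg.

1200 mg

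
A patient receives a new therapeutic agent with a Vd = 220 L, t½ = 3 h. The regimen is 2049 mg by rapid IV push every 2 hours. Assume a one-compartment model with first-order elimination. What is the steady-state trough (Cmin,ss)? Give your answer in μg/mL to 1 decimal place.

15.9 μg/mL

k = ln2/t½ = ln2/3 ≈ 0.231049 h⁻¹; fraction remaining f = e^(−kτ) = e^(−0.231049×2) ≈ 0.6300.
At steady state, accumulation factor R = 1/(1 − e^(−kτ)) ≈ 2.7027.
Each bolus raises the concentration by D/Vd = 2049/220 ≈ 9.314 μg/mL.
Steady-state peak Cmax,ss = C₀·R ≈ 9.314 × 2.7027 ≈ 25.173 μg/mL.
One interval later, Cmin,ss = Cmax,ss·e^(−kτ) ≈ 25.173 × 0.6300 ≈ 15.859 μg/mL.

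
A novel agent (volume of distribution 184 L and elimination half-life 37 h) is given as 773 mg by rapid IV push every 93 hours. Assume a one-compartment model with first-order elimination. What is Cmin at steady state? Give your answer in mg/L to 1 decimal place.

τ/t½ = 93/37 ≈ 2.5135, so fraction remaining f = (1/2)^(93/37) ≈ 0.1751.
At steady state, accumulation factor R = 1/(1 − e^(−kτ)) ≈ 1.2123.
Each bolus raises the concentration by D/Vd = 773/184 ≈ 4.201 mg/L.
Steady-state peak Cmax,ss = C₀·R ≈ 4.201 × 1.2123 ≈ 5.093 mg/L.
Steady-state trough Cmin,ss = Cmax,ss·f ≈ 5.093 × 0.1751 ≈ 0.892 mg/L.

0.9 mg/L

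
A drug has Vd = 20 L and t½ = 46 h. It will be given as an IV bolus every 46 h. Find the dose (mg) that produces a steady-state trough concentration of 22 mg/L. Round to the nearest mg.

τ/t½ = 46/46 ≈ 1, so f = (1/2)^(46/46) ≈ 0.500000.
Cmin,ss = (D/Vd)·f/(1−f), so D = Cmin,ss·Vd·(1−f)/f.
D = 22 × 20 × (1−f)/f ≈ 22 × 20 × 1.00000 ≈ 440.00 mg.

440 mg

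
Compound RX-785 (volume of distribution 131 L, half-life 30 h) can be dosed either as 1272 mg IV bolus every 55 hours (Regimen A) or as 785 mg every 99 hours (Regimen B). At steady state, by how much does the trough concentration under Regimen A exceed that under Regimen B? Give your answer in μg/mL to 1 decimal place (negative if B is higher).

3.1 μg/mL

Regimen A: f = (1/2)^(55/30) ≈ 0.2806; Cmin,ss = (1272/131)·f/(1−f) ≈ 3.787 μg/mL.
Regimen B: f = (1/2)^(99/30) ≈ 0.1015; Cmin,ss = (785/131)·f/(1−f) ≈ 0.677 μg/mL.
Difference ≈ 3.787 − 0.677 ≈ 3.110 μg/mL.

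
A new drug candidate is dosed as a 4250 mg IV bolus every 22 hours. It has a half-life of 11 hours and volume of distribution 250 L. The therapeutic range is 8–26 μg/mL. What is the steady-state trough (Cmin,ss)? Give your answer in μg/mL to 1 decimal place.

The dosing interval is 2 half-lives, so f = 2^(−2) = 0.25.
At steady state, R = 1/(1 − 0.25) = 4/3.
Single-dose peak C₀ = D/Vd = 4250/250 = 17 μg/mL.
Steady-state peak Cmax,ss = C₀·R = 17 × 4/3 ≈ 22.667 μg/mL.
Steady-state trough Cmin,ss = Cmax,ss·f ≈ 22.667 × 0.25 ≈ 5.667 μg/mL.
Trough 5.7 μg/mL vs MEC 8 μg/mL: subtherapeutic.

5.7 μg/mL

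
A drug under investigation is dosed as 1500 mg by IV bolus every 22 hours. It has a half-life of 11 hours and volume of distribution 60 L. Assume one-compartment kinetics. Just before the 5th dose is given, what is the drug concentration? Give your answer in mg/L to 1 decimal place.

f = (1/2)^(τ/t½) = (1/2)^(22/11) ≈ 0.2500.
C₀ = D/Vd = 1500/60 ≈ 25.000 mg/L.
Before the 5th dose, 4 doses have been given. Superposition: Cmin = C₀·(f + f² + … + f^4).
≈ 25.000 × (0.2500 + 0.0625 + 0.0156 + 0.0039) ≈ 25.000 × 0.3320 ≈ 8.300 mg/L.

8.3 mg/L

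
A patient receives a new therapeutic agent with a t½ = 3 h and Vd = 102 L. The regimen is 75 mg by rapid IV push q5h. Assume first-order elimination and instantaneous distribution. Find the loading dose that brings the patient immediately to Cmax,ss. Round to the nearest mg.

109 mg

f = (1/2)^(5/3) ≈ 0.314980; accumulation ratio R = 1/(1−f) ≈ 1.45981.
Loading dose to hit Cmax,ss on first dose: D_load = D_maint·R ≈ 75 × 1.45981 ≈ 109.49 mg.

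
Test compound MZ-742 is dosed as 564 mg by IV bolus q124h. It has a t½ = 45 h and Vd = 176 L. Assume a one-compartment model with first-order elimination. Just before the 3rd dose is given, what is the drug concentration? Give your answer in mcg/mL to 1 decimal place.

0.5 mcg/mL

f = (1/2)^(τ/t½) = (1/2)^(124/45) ≈ 0.1481.
C₀ = D/Vd = 564/176 ≈ 3.205 mcg/mL.
Before the 3rd dose, 2 doses have been given. Superposition: Cmin = C₀·(f + f²).
≈ 3.205 × (0.1481 + 0.0219) ≈ 3.205 × 0.1700 ≈ 0.545 mcg/mL.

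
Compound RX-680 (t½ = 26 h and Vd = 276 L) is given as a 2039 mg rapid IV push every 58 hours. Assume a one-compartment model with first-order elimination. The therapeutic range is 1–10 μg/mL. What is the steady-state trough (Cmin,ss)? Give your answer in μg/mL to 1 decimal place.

2.0 μg/mL

τ/t½ = 58/26 ≈ 2.2308, so fraction remaining f = (1/2)^(58/26) ≈ 0.2130.
Each bolus raises the concentration by D/Vd = 2039/276 ≈ 7.388 μg/mL.
Steady-state trough Cmin,ss = C₀·f/(1−f) ≈ 7.388 × 0.2130/0.7870 ≈ 2.000 μg/mL.
Trough 2.0 μg/mL vs MEC 1 μg/mL: adequate.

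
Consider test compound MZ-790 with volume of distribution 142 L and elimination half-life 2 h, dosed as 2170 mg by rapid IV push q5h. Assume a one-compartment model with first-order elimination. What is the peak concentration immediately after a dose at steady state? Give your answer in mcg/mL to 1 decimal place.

k = ln2/t½ = ln2/2 ≈ 0.346574 h⁻¹; fraction remaining f = e^(−kτ) = e^(−0.346574×5) ≈ 0.1768.
At steady state, accumulation factor R = 1/(1 − e^(−kτ)) ≈ 1.2148.
Each bolus raises the concentration by D/Vd = 2170/142 ≈ 15.282 mcg/mL.
Cmax,ss = C₀/(1 − f) ≈ 15.282/0.8232 ≈ 18.564 mcg/mL.

18.6 mcg/mL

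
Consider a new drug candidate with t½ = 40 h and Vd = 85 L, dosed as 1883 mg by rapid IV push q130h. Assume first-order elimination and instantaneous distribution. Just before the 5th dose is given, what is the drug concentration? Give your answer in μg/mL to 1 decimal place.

f = (1/2)^(τ/t½) = (1/2)^(130/40) ≈ 0.1051.
C₀ = D/Vd = 1883/85 ≈ 22.153 μg/mL.
Before the 5th dose, 4 doses have been given. Superposition: Cmin = C₀·(f + f² + … + f^4).
≈ 22.153 × (0.1051 + 0.0110 + 0.0012 + 0.0001) ≈ 22.153 × 0.1174 ≈ 2.601 μg/mL.

2.6 μg/mL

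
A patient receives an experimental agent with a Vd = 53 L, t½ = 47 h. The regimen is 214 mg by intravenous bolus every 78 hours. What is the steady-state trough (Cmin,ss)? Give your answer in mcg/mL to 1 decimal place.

1.9 mcg/mL

Over one 78-h interval, 78/47 ≈ 1.6596 half-lives elapse, leaving f ≈ 0.3165 of each dose.
Each bolus raises the concentration by D/Vd = 214/53 ≈ 4.038 mcg/mL.
Steady-state trough Cmin,ss = C₀·f/(1−f) ≈ 4.038 × 0.3165/0.6835 ≈ 1.870 mcg/mL.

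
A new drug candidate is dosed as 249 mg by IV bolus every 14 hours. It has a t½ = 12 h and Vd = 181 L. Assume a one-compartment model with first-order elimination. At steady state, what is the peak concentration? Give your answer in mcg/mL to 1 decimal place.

τ/t½ = 14/12 ≈ 1.1667, so fraction remaining f = (1/2)^(14/12) ≈ 0.4454.
Accumulation ratio R = 1/(1 − f) ≈ 1/0.5546 ≈ 1.8031.
Single-dose peak C₀ = D/Vd = 249/181 ≈ 1.376 mcg/mL.
Steady-state peak Cmax,ss = C₀·R ≈ 1.376 × 1.8031 ≈ 2.481 mcg/mL.

2.5 mcg/mL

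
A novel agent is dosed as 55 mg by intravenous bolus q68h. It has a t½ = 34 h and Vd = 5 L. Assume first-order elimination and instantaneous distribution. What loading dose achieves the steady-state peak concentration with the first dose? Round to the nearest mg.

f = (1/2)^(68/34) ≈ 0.250000; accumulation ratio R = 1/(1−f) ≈ 1.33333.
Loading dose to hit Cmax,ss on first dose: D_load = D_maint·R ≈ 55 × 1.33333 ≈ 73.33 mg.

73 mg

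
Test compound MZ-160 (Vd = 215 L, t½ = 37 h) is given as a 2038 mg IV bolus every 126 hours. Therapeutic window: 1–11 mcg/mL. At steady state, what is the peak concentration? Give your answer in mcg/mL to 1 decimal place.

10.5 mcg/mL

τ/t½ = 126/37 ≈ 3.4054, so fraction remaining f = (1/2)^(126/37) ≈ 0.0944.
Accumulation ratio R = 1/(1 − f) ≈ 1/0.9056 ≈ 1.1042.
Single-dose peak C₀ = D/Vd = 2038/215 ≈ 9.479 mcg/mL.
Cmax,ss = C₀/(1 − f) ≈ 9.479/0.9056 ≈ 10.467 mcg/mL.
Peak 10.5 mcg/mL vs MTC 11 mcg/mL: below toxic threshold.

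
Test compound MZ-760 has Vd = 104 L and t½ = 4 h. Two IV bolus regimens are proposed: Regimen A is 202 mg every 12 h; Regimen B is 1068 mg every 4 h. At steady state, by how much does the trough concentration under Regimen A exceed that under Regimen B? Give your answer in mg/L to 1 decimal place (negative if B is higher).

Regimen A: f = (1/2)^(12/4) ≈ 0.1250; Cmin,ss = (202/104)·f/(1−f) ≈ 0.277 mg/L.
Regimen B: f = (1/2)^(4/4) ≈ 0.5000; Cmin,ss = (1068/104)·f/(1−f) ≈ 10.269 mg/L.
Difference ≈ 0.277 − 10.269 ≈ -9.992 mg/L.

-10.0 mg/L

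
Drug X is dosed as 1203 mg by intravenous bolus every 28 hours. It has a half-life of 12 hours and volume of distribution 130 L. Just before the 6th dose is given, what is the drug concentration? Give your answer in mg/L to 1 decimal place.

f = (1/2)^(τ/t½) = (1/2)^(28/12) ≈ 0.1984.
C₀ = D/Vd = 1203/130 ≈ 9.254 mg/L.
Before the 6th dose, 5 doses have been given. Superposition: Cmin = C₀·(f + f² + … + f^5).
≈ 9.254 × (0.1984 + 0.0394 + 0.0078 + 0.0015 + 0.0003) ≈ 9.254 × 0.2474 ≈ 2.289 mg/L.

2.3 mg/L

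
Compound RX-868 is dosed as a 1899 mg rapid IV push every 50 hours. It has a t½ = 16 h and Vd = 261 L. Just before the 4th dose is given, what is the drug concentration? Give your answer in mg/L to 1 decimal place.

0.9 mg/L

f = (1/2)^(τ/t½) = (1/2)^(50/16) ≈ 0.1146.
C₀ = D/Vd = 1899/261 ≈ 7.276 mg/L.
Before the 4th dose, 3 doses have been given. Superposition: Cmin = C₀·(f + f² + … + f^3).
≈ 7.276 × (0.1146 + 0.0131 + 0.0015) ≈ 7.276 × 0.1292 ≈ 0.940 mg/L.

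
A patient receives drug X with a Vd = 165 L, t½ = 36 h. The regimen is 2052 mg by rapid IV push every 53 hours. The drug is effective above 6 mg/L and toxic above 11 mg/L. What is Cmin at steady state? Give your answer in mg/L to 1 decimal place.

7.0 mg/L

τ/t½ = 53/36 ≈ 1.4722, so fraction remaining f = (1/2)^(53/36) ≈ 0.3604.
Accumulation ratio R = 1/(1 − f) ≈ 1/0.6396 ≈ 1.5635.
Each bolus raises the concentration by D/Vd = 2052/165 ≈ 12.436 mg/L.
Steady-state peak Cmax,ss = C₀·R ≈ 12.436 × 1.5635 ≈ 19.444 mg/L.
One interval later, Cmin,ss = Cmax,ss·e^(−kτ) ≈ 19.444 × 0.3604 ≈ 7.008 mg/L.
Trough 7.0 mg/L vs MEC 6 mg/L: adequate.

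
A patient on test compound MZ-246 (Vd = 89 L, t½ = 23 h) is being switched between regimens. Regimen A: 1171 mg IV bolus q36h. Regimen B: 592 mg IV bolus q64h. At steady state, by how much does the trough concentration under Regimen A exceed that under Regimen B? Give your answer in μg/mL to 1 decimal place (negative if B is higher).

5.6 μg/mL

Regimen A: f = (1/2)^(36/23) ≈ 0.3379; Cmin,ss = (1171/89)·f/(1−f) ≈ 6.715 μg/mL.
Regimen B: f = (1/2)^(64/23) ≈ 0.1453; Cmin,ss = (592/89)·f/(1−f) ≈ 1.131 μg/mL.
Difference ≈ 6.715 − 1.131 ≈ 5.584 μg/mL.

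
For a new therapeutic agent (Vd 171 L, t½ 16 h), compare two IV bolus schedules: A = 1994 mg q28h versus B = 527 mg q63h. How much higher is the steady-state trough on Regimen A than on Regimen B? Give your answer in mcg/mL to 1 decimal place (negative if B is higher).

4.7 mcg/mL

Regimen A: f = (1/2)^(28/16) ≈ 0.2973; Cmin,ss = (1994/171)·f/(1−f) ≈ 4.933 mcg/mL.
Regimen B: f = (1/2)^(63/16) ≈ 0.0653; Cmin,ss = (527/171)·f/(1−f) ≈ 0.215 mcg/mL.
Difference ≈ 4.933 − 0.215 ≈ 4.718 mcg/mL.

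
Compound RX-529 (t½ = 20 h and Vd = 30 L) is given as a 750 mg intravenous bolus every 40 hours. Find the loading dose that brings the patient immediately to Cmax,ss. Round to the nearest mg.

1000 mg

f = (1/2)^(40/20) ≈ 0.250000; accumulation ratio R = 1/(1−f) ≈ 1.33333.
Loading dose to hit Cmax,ss on first dose: D_load = D_maint·R ≈ 750 × 1.33333 ≈ 1000.00 mg.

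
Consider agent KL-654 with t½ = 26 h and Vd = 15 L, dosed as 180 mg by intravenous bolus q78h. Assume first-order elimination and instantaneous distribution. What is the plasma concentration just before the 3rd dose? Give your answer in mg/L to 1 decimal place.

f = (1/2)^(τ/t½) = (1/2)^(78/26) ≈ 0.1250.
C₀ = D/Vd = 180/15 ≈ 12.000 mg/L.
Before the 3rd dose, 2 doses have been given. Superposition: Cmin = C₀·(f + f²).
≈ 12.000 × (0.1250 + 0.0156) ≈ 12.000 × 0.1406 ≈ 1.687 mg/L.

1.7 mg/L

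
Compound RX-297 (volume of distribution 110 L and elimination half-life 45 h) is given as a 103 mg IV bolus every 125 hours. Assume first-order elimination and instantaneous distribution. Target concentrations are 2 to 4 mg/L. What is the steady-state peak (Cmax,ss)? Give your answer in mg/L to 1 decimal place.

1.1 mg/L

τ/t½ = 125/45 ≈ 2.7778, so fraction remaining f = (1/2)^(125/45) ≈ 0.1458.
Accumulation ratio R = 1/(1 − f) ≈ 1/0.8542 ≈ 1.1707.
Single-dose peak C₀ = D/Vd = 103/110 ≈ 0.936 mg/L.
Steady-state peak Cmax,ss = C₀·R ≈ 0.936 × 1.1707 ≈ 1.096 mg/L.
Peak 1.1 mg/L vs MTC 4 mg/L: below toxic threshold.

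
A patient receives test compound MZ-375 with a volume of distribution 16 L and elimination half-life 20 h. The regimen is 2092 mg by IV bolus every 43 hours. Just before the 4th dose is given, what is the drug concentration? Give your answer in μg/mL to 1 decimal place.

37.6 μg/mL

f = (1/2)^(τ/t½) = (1/2)^(43/20) ≈ 0.2253.
C₀ = D/Vd = 2092/16 ≈ 130.750 μg/mL.
Before the 4th dose, 3 doses have been given. Superposition: Cmin = C₀·(f + f² + … + f^3).
≈ 130.750 × (0.2253 + 0.0508 + 0.0114) ≈ 130.750 × 0.2875 ≈ 37.591 μg/mL.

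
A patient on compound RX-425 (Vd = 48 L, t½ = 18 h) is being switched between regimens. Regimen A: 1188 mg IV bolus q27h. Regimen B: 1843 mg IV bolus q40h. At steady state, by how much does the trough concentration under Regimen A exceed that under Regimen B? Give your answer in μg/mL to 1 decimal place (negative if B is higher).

3.1 μg/mL

Regimen A: f = (1/2)^(27/18) ≈ 0.3536; Cmin,ss = (1188/48)·f/(1−f) ≈ 13.539 μg/mL.
Regimen B: f = (1/2)^(40/18) ≈ 0.2143; Cmin,ss = (1843/48)·f/(1−f) ≈ 10.472 μg/mL.
Difference ≈ 13.539 − 10.472 ≈ 3.067 μg/mL.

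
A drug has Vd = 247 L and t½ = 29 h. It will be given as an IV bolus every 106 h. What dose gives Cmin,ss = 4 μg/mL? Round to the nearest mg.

11459 mg

τ/t½ = 106/29 ≈ 3.6552, so f = (1/2)^(106/29) ≈ 0.079375.
Cmin,ss = (D/Vd)·f/(1−f), so D = Cmin,ss·Vd·(1−f)/f.
D = 4 × 247 × (1−f)/f ≈ 4 × 247 × 11.59843 ≈ 11459.25 mg.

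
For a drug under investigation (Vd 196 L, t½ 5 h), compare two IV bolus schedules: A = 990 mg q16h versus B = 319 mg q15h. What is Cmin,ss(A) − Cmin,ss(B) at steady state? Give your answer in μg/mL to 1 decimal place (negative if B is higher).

Regimen A: f = (1/2)^(16/5) ≈ 0.1088; Cmin,ss = (990/196)·f/(1−f) ≈ 0.617 μg/mL.
Regimen B: f = (1/2)^(15/5) ≈ 0.1250; Cmin,ss = (319/196)·f/(1−f) ≈ 0.233 μg/mL.
Difference ≈ 0.617 − 0.233 ≈ 0.384 μg/mL.

0.4 μg/mL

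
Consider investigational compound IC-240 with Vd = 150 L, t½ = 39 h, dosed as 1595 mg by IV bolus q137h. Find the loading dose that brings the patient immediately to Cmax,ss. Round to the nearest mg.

f = (1/2)^(137/39) ≈ 0.087606; accumulation ratio R = 1/(1−f) ≈ 1.09602.
Loading dose to hit Cmax,ss on first dose: D_load = D_maint·R ≈ 1595 × 1.09602 ≈ 1748.15 mg.

1748 mg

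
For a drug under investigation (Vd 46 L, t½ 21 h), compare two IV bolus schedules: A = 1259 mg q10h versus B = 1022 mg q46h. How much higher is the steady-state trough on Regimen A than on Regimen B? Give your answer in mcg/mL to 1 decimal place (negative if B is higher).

Regimen A: f = (1/2)^(10/21) ≈ 0.7189; Cmin,ss = (1259/46)·f/(1−f) ≈ 69.996 mcg/mL.
Regimen B: f = (1/2)^(46/21) ≈ 0.2191; Cmin,ss = (1022/46)·f/(1−f) ≈ 6.234 mcg/mL.
Difference ≈ 69.996 − 6.234 ≈ 63.762 mcg/mL.

63.8 mcg/mL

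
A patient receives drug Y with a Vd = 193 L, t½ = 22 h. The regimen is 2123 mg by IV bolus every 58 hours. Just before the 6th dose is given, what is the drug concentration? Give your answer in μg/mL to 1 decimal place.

2.1 μg/mL

f = (1/2)^(τ/t½) = (1/2)^(58/22) ≈ 0.1608.
C₀ = D/Vd = 2123/193 ≈ 11.000 μg/mL.
Before the 6th dose, 5 doses have been given. Superposition: Cmin = C₀·(f + f² + … + f^5).
≈ 11.000 × (0.1608 + 0.0259 + 0.0042 + 0.0007 + 0.0001) ≈ 11.000 × 0.1917 ≈ 2.109 μg/mL.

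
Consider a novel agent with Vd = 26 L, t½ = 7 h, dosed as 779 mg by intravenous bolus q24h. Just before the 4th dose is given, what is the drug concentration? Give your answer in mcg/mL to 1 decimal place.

3.1 mcg/mL

f = (1/2)^(τ/t½) = (1/2)^(24/7) ≈ 0.0929.
C₀ = D/Vd = 779/26 ≈ 29.962 mcg/mL.
Before the 4th dose, 3 doses have been given. Superposition: Cmin = C₀·(f + f² + … + f^3).
≈ 29.962 × (0.0929 + 0.0086 + 0.0008) ≈ 29.962 × 0.1023 ≈ 3.065 mcg/mL.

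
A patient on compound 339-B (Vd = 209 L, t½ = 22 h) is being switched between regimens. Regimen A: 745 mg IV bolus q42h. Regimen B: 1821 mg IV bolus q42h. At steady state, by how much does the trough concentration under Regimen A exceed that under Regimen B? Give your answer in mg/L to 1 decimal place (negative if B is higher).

Regimen A: f = (1/2)^(42/22) ≈ 0.2663; Cmin,ss = (745/209)·f/(1−f) ≈ 1.294 mg/L.
Regimen B: f = (1/2)^(42/22) ≈ 0.2663; Cmin,ss = (1821/209)·f/(1−f) ≈ 3.162 mg/L.
Difference ≈ 1.294 − 3.162 ≈ -1.868 mg/L.

-1.9 mg/L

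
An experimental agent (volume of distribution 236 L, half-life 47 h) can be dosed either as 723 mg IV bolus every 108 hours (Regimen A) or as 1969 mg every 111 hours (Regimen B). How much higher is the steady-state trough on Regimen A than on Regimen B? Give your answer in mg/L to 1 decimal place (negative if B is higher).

-1.2 mg/L

Regimen A: f = (1/2)^(108/47) ≈ 0.2034; Cmin,ss = (723/236)·f/(1−f) ≈ 0.782 mg/L.
Regimen B: f = (1/2)^(111/47) ≈ 0.1946; Cmin,ss = (1969/236)·f/(1−f) ≈ 2.016 mg/L.
Difference ≈ 0.782 − 2.016 ≈ -1.234 mg/L.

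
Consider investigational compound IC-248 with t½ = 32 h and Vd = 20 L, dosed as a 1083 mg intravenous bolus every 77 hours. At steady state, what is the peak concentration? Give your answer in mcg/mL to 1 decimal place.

Over one 77-h interval, 77/32 ≈ 2.4062 half-lives elapse, leaving f ≈ 0.1886 of each dose.
At steady state, accumulation factor R = 1/(1 − e^(−kτ)) ≈ 1.2324.
Single-dose peak C₀ = D/Vd = 1083/20 ≈ 54.150 mcg/mL.
Steady-state peak Cmax,ss = C₀·R ≈ 54.150 × 1.2324 ≈ 66.734 mcg/mL.

66.7 mcg/mL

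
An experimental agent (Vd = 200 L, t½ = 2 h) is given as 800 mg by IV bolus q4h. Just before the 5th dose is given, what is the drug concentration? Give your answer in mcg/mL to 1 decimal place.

1.3 mcg/mL

f = (1/2)^(τ/t½) = (1/2)^(4/2) ≈ 0.2500.
C₀ = D/Vd = 800/200 ≈ 4.000 mcg/mL.
Before the 5th dose, 4 doses have been given. Superposition: Cmin = C₀·(f + f² + … + f^4).
≈ 4.000 × (0.2500 + 0.0625 + 0.0156 + 0.0039) ≈ 4.000 × 0.3320 ≈ 1.328 mcg/mL.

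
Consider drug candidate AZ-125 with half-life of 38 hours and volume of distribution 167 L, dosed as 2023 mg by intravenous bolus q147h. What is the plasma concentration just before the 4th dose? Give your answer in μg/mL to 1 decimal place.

0.9 μg/mL

f = (1/2)^(τ/t½) = (1/2)^(147/38) ≈ 0.0685.
C₀ = D/Vd = 2023/167 ≈ 12.114 μg/mL.
Before the 4th dose, 3 doses have been given. Superposition: Cmin = C₀·(f + f² + … + f^3).
≈ 12.114 × (0.0685 + 0.0047 + 0.0003) ≈ 12.114 × 0.0735 ≈ 0.890 μg/mL.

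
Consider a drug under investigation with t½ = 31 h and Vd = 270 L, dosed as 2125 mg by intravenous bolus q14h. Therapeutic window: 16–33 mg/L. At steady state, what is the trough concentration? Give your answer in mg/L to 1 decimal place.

21.4 mg/L

Over one 14-h interval, 14/31 ≈ 0.45161 half-lives elapse, leaving f ≈ 0.7312 of each dose.
At steady state, accumulation factor R = 1/(1 − e^(−kτ)) ≈ 3.7202.
Single-dose peak C₀ = D/Vd = 2125/270 ≈ 7.870 mg/L.
Cmax,ss = C₀/(1 − f) ≈ 7.870/0.2688 ≈ 29.278 mg/L.
One interval later, Cmin,ss = Cmax,ss·e^(−kτ) ≈ 29.278 × 0.7312 ≈ 21.408 mg/L.
Trough 21.4 mg/L vs MEC 16 mg/L: adequate.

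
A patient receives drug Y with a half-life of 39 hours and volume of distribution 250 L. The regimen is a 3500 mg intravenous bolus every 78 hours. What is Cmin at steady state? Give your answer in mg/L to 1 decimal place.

τ = 78 h = 2 half-lives, so f = (1/2)^2 = 0.25.
Accumulation ratio R = 1/(1 − f) = 1/0.75 = 4/3.
Single-dose peak C₀ = D/Vd = 3500/250 = 14 mg/L.
Steady-state peak Cmax,ss = C₀·R = 14 × 4/3 ≈ 18.667 mg/L.
Steady-state trough Cmin,ss = Cmax,ss·f ≈ 18.667 × 0.25 ≈ 4.667 mg/L.

4.7 mg/L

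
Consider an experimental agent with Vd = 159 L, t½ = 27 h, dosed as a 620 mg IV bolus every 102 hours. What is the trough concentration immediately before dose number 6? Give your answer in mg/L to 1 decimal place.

0.3 mg/L

f = (1/2)^(τ/t½) = (1/2)^(102/27) ≈ 0.0729.
C₀ = D/Vd = 620/159 ≈ 3.899 mg/L.
Before the 6th dose, 5 doses have been given. Superposition: Cmin = C₀·(f + f² + … + f^5).
≈ 3.899 × (0.0729 + 0.0053 + 0.0004 + 0.0000 + 0.0000) ≈ 3.899 × 0.0786 ≈ 0.306 mg/L.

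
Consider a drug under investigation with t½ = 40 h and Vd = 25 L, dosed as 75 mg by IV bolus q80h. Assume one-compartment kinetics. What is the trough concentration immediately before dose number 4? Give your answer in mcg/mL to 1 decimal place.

1.0 mcg/mL

f = (1/2)^(τ/t½) = (1/2)^(80/40) ≈ 0.2500.
C₀ = D/Vd = 75/25 ≈ 3.000 mcg/mL.
Before the 4th dose, 3 doses have been given. Superposition: Cmin = C₀·(f + f² + … + f^3).
≈ 3.000 × (0.2500 + 0.0625 + 0.0156) ≈ 3.000 × 0.3281 ≈ 0.984 mcg/mL.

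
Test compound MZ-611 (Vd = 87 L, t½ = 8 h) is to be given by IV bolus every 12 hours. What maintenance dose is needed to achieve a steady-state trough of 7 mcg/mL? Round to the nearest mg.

τ/t½ = 12/8 ≈ 1.5, so f = (1/2)^(12/8) ≈ 0.353553.
Cmin,ss = (D/Vd)·f/(1−f), so D = Cmin,ss·Vd·(1−f)/f.
D = 7 × 87 × (1−f)/f ≈ 7 × 87 × 1.82843 ≈ 1113.51 mg.

1114 mg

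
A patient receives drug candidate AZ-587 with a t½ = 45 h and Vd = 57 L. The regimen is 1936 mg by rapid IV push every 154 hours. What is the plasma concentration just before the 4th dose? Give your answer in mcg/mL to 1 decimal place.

3.5 mcg/mL

f = (1/2)^(τ/t½) = (1/2)^(154/45) ≈ 0.0933.
C₀ = D/Vd = 1936/57 ≈ 33.965 mcg/mL.
Before the 4th dose, 3 doses have been given. Superposition: Cmin = C₀·(f + f² + … + f^3).
≈ 33.965 × (0.0933 + 0.0087 + 0.0008) ≈ 33.965 × 0.1028 ≈ 3.492 mcg/mL.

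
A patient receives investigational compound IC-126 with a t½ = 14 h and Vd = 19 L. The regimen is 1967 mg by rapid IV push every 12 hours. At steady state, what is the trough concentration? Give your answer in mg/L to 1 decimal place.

127.6 mg/L

τ/t½ = 12/14 ≈ 0.85714, so fraction remaining f = (1/2)^(12/14) ≈ 0.5520.
Single-dose peak C₀ = D/Vd = 1967/19 ≈ 103.526 mg/L.
Steady-state trough Cmin,ss = C₀·f/(1−f) ≈ 103.526 × 0.5520/0.4480 ≈ 127.559 mg/L.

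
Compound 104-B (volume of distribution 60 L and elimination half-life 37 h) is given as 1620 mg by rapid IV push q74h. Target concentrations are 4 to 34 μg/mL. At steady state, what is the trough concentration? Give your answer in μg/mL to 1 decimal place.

9.0 μg/mL

The dosing interval is 2 half-lives, so f = 2^(−2) = 0.25.
At steady state, R = 1/(1 − 0.25) = 4/3.
Single-dose peak C₀ = D/Vd = 1620/60 = 27 μg/mL.
Steady-state peak Cmax,ss = C₀·R = 27 × 4/3 ≈ 36.000 μg/mL.
Steady-state trough Cmin,ss = Cmax,ss·f ≈ 36.000 × 0.25 ≈ 9.000 μg/mL.
Trough 9.0 μg/mL vs MEC 4 μg/mL: adequate.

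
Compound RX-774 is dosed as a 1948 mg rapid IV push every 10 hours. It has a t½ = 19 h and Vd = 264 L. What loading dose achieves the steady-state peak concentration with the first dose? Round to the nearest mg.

6373 mg

f = (1/2)^(10/19) ≈ 0.694326; accumulation ratio R = 1/(1−f) ≈ 3.27146.
Loading dose to hit Cmax,ss on first dose: D_load = D_maint·R ≈ 1948 × 3.27146 ≈ 6372.80 mg.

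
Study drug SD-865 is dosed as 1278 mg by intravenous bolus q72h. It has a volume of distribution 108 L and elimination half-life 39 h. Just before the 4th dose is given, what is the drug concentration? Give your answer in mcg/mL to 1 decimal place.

4.5 mcg/mL

f = (1/2)^(τ/t½) = (1/2)^(72/39) ≈ 0.2781.
C₀ = D/Vd = 1278/108 ≈ 11.833 mcg/mL.
Before the 4th dose, 3 doses have been given. Superposition: Cmin = C₀·(f + f² + … + f^3).
≈ 11.833 × (0.2781 + 0.0773 + 0.0215) ≈ 11.833 × 0.3769 ≈ 4.460 mcg/mL.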